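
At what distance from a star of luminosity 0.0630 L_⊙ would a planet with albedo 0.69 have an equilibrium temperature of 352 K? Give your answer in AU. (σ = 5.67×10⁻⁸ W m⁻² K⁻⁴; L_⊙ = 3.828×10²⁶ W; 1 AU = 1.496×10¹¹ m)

d ≈ 0.0874 AU

L = 0.0630 × 3.828×10²⁶ = 2.41×10²⁵ W.
From T_eq⁴ = L(1−A)/(16πσd²): d = √[L(1−A)/(16πσT_eq⁴)].
d = √[2.41×10²⁵ × 0.31 / (16π × 5.67×10⁻⁸ × (352)⁴)] = 1.31×10¹⁰ m = 0.0874 AU.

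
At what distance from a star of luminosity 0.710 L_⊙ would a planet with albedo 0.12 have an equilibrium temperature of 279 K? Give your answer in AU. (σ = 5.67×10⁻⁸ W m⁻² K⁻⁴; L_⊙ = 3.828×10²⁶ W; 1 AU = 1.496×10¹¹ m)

L = 0.710 × 3.828×10²⁶ = 2.72×10²⁶ W.
From T_eq⁴ = L(1−A)/(16πσd²): d = √[L(1−A)/(16πσT_eq⁴)].
d = √[2.72×10²⁶ × 0.88 / (16π × 5.67×10⁻⁸ × (279)⁴)] = 1.18×10¹¹ m = 0.787 AU.

d ≈ 0.787 AU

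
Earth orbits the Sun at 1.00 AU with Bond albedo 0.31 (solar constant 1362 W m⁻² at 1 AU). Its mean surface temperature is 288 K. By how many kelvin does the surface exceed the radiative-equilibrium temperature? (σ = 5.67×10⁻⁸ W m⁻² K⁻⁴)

ΔT ≈ 34.3 K

S = 1362/1.00² = 1362 W m⁻².
T_eq = [S(1−A)/(4σ)]^(1/4) = [1362×0.69/(4×5.67×10⁻⁸)]^(1/4) = 253.7 K.
ΔT = T_surf − T_eq = 288 − 253.7.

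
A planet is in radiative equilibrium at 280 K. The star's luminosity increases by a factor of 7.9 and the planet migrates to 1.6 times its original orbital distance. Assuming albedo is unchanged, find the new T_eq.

T_eq ∝ L^(1/4) · d^(−1/2).
T′ = 280 × 7.9^(1/4) / 1.6^(1/2) = 371 K.

T_eq ≈ 371 K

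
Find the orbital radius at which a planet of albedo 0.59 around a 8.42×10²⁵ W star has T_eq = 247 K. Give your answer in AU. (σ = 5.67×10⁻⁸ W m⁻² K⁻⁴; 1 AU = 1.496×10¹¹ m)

d ≈ 0.381 AU

From T_eq⁴ = L(1−A)/(16πσd²): d = √[L(1−A)/(16πσT_eq⁴)].
d = √[8.42×10²⁵ × 0.41 / (16π × 5.67×10⁻⁸ × (247)⁴)] = 5.70×10¹⁰ m = 0.381 AU.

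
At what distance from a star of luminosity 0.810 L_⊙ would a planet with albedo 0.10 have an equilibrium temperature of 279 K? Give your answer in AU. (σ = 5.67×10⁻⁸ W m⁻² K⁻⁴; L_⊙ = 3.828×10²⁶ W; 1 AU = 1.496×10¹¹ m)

L = 0.810 × 3.828×10²⁶ = 3.10×10²⁶ W.
From T_eq⁴ = L(1−A)/(16πσd²): d = √[L(1−A)/(16πσT_eq⁴)].
d = √[3.10×10²⁶ × 0.90 / (16π × 5.67×10⁻⁸ × (279)⁴)] = 1.27×10¹¹ m = 0.850 AU.

d ≈ 0.850 AU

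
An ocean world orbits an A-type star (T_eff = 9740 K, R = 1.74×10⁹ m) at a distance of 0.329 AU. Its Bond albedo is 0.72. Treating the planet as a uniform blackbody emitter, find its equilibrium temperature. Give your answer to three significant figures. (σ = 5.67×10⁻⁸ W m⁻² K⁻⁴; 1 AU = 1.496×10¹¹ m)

d = 0.329 AU = 4.92×10¹⁰ m.
L = 4πR_⋆²σT_⋆⁴ = 4π(1.74×10⁹)² × 5.67×10⁻⁸ × (9740)⁴ = 1.94×10²⁸ W.
S = L/(4πd²) = 6.38×10⁵ W m⁻².
Energy balance: absorbed = emitted ⇒ πR²·S(1−A) = 4πR²·σT_eq⁴, so T_eq⁴ = S(1−A)/(4σ).
T_eq = [6.38×10⁵ × 0.28 / (4 × 5.67×10⁻⁸)]^(1/4) = (7.87×10¹¹)^(1/4) = 942 K.

T_eq ≈ 942 K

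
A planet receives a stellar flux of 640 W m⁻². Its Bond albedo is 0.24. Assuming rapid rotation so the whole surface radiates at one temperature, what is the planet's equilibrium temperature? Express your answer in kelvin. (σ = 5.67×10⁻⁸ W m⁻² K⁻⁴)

T_eq ≈ 215 K

Energy balance: absorbed = emitted ⇒ πR²·S(1−A) = 4πR²·σT_eq⁴, so T_eq⁴ = S(1−A)/(4σ).
T_eq = [640 × 0.76 / (4 × 5.67×10⁻⁸)]^(1/4) = (2.14×10⁹)^(1/4) = 215 K.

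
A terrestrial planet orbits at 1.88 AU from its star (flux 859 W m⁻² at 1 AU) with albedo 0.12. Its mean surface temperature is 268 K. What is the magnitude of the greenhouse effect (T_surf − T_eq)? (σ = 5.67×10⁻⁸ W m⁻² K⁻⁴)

ΔT ≈ 92.8 K

S = 859/1.88² = 243.0 W m⁻².
T_eq = [S(1−A)/(4σ)]^(1/4) = [243.0×0.88/(4×5.67×10⁻⁸)]^(1/4) = 175.2 K.
ΔT = T_surf − T_eq = 268 − 175.2.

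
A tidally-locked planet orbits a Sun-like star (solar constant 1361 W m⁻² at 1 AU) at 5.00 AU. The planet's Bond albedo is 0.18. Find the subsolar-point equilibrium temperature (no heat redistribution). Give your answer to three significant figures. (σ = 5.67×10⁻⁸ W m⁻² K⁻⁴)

Flux at 5.00 AU: S = 1361/5.00² = 54.4 W m⁻².
At the subsolar point the surface absorbs S(1−A) and emits σT⁴ per unit area — no factor of 4, since only the local patch is in balance.
T = [54.4 × 0.82 / 5.67×10⁻⁸]^(1/4) = (7.87×10⁸)^(1/4) = 168 K.

T_ss ≈ 168 K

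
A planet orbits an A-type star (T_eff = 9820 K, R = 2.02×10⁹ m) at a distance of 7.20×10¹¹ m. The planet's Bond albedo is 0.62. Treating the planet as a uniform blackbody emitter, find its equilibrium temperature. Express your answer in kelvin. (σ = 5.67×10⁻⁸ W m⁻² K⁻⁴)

L = 4πR_⋆²σT_⋆⁴ = 4π(2.02×10⁹)² × 5.67×10⁻⁸ × (9820)⁴ = 2.70×10²⁸ W.
S = L/(4πd²) = 4150 W m⁻².
Energy balance: absorbed = emitted ⇒ πR²·S(1−A) = 4πR²·σT_eq⁴, so T_eq⁴ = S(1−A)/(4σ).
T_eq = [4150 × 0.38 / (4 × 5.67×10⁻⁸)]^(1/4) = (6.95×10⁹)^(1/4) = 289 K.

T_eq ≈ 289 K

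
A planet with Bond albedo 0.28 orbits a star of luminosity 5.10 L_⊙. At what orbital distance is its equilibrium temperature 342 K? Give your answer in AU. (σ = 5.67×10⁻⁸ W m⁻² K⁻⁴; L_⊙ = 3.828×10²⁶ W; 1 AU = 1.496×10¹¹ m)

d ≈ 1.27 AU

L = 5.10 × 3.828×10²⁶ = 1.95×10²⁷ W.
From T_eq⁴ = L(1−A)/(16πσd²): d = √[L(1−A)/(16πσT_eq⁴)].
d = √[1.95×10²⁷ × 0.72 / (16π × 5.67×10⁻⁸ × (342)⁴)] = 1.90×10¹¹ m = 1.27 AU.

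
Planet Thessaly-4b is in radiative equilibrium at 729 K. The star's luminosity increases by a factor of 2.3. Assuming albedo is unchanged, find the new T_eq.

T_eq ≈ 898 K

T_eq ∝ L^(1/4) · d^(−1/2).
T′ = 729 × 2.3^(1/4) = 898 K.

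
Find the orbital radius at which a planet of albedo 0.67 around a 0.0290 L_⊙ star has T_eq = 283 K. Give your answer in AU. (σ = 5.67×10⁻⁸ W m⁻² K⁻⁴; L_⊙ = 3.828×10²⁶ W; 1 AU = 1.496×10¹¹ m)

L = 0.0290 × 3.828×10²⁶ = 1.11×10²⁵ W.
From T_eq⁴ = L(1−A)/(16πσd²): d = √[L(1−A)/(16πσT_eq⁴)].
d = √[1.11×10²⁵ × 0.33 / (16π × 5.67×10⁻⁸ × (283)⁴)] = 1.42×10¹⁰ m = 0.0946 AU.

d ≈ 0.0946 AU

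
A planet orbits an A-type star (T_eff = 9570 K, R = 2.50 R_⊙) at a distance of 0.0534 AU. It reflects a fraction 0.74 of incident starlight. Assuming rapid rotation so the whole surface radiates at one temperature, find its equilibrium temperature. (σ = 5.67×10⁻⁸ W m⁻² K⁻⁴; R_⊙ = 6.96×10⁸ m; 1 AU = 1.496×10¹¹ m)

R_⋆ = 2.50 × 6.96×10⁸ = 1.74×10⁹ m.
d = 0.0534 AU = 7.99×10⁹ m.
L = 4πR_⋆²σT_⋆⁴ = 4π(1.74×10⁹)² × 5.67×10⁻⁸ × (9570)⁴ = 1.81×10²⁸ W.
S = L/(4πd²) = 2.26×10⁷ W m⁻².
Energy balance: absorbed = emitted ⇒ πR²·S(1−A) = 4πR²·σT_eq⁴, so T_eq⁴ = S(1−A)/(4σ).
T_eq = [2.26×10⁷ × 0.26 / (4 × 5.67×10⁻⁸)]^(1/4) = (2.59×10¹³)^(1/4) = 2260 K.

T_eq ≈ 2260 K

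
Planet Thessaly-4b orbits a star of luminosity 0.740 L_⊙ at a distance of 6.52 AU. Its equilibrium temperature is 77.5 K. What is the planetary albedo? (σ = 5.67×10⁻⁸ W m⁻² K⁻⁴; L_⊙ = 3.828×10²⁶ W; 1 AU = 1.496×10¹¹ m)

d = 6.52 AU = 9.75×10¹¹ m.
L = 0.740 × 3.828×10²⁶ = 2.83×10²⁶ W.
Flux: S = L/(4πd²) = 2.83×10²⁶/(4π×(9.75×10¹¹)²) = 23.7 W m⁻².
From T_eq⁴ = S(1−A)/(4σ): 1−A = 4σT_eq⁴/S.
1−A = 4 × 5.67×10⁻⁸ × (77.5)⁴ / 23.7 = 0.345.

A ≈ 0.65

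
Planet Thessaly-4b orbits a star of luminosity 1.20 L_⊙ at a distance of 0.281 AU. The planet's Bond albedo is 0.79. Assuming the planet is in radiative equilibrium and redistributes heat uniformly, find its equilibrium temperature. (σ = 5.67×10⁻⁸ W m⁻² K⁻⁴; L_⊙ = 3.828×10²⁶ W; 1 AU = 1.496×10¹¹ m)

d = 0.281 AU = 4.20×10¹⁰ m.
L = 1.20 × 3.828×10²⁶ = 4.59×10²⁶ W.
Flux: S = L/(4πd²) = 4.59×10²⁶/(4π×(4.20×10¹⁰)²) = 2.07×10⁴ W m⁻².
Energy balance: absorbed = emitted ⇒ πR²·S(1−A) = 4πR²·σT_eq⁴, so T_eq⁴ = S(1−A)/(4σ).
T_eq = [2.07×10⁴ × 0.21 / (4 × 5.67×10⁻⁸)]^(1/4) = (1.92×10¹⁰)^(1/4) = 372 K.

T_eq ≈ 372 K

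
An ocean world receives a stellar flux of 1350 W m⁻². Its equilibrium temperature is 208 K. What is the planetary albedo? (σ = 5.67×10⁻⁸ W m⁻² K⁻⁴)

A ≈ 0.69

From T_eq⁴ = S(1−A)/(4σ): 1−A = 4σT_eq⁴/S.
1−A = 4 × 5.67×10⁻⁸ × (208)⁴ / 1350 = 0.314.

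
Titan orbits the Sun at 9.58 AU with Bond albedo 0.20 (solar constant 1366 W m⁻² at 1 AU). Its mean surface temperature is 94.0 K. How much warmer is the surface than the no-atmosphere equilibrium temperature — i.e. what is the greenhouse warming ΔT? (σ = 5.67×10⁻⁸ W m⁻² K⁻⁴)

ΔT ≈ 8.9 K

S = 1366/9.58² = 14.88 W m⁻².
T_eq = [S(1−A)/(4σ)]^(1/4) = [14.88×0.80/(4×5.67×10⁻⁸)]^(1/4) = 85.1 K.
ΔT = T_surf − T_eq = 94 − 85.1.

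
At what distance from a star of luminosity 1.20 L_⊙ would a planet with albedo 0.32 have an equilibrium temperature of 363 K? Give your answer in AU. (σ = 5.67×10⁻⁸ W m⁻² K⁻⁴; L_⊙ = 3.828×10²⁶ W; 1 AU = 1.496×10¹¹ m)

L = 1.20 × 3.828×10²⁶ = 4.59×10²⁶ W.
From T_eq⁴ = L(1−A)/(16πσd²): d = √[L(1−A)/(16πσT_eq⁴)].
d = √[4.59×10²⁶ × 0.68 / (16π × 5.67×10⁻⁸ × (363)⁴)] = 7.94×10¹⁰ m = 0.531 AU.

d ≈ 0.531 AU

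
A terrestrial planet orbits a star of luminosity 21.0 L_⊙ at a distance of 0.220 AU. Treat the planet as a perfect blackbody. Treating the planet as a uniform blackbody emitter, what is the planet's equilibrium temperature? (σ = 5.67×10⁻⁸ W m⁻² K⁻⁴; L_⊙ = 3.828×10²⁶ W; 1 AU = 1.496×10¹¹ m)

d = 0.220 AU = 3.29×10¹⁰ m.
L = 21.0 × 3.828×10²⁶ = 8.04×10²⁷ W.
Flux: S = L/(4πd²) = 8.04×10²⁷/(4π×(3.29×10¹⁰)²) = 5.91×10⁵ W m⁻².
Energy balance: absorbed = emitted ⇒ πR²·S(1−A) = 4πR²·σT_eq⁴, so T_eq⁴ = S(1−A)/(4σ).
T_eq = [5.91×10⁵ × 1.00 / (4 × 5.67×10⁻⁸)]^(1/4) = (2.60×10¹²)^(1/4) = 1270 K.

T_eq ≈ 1270 K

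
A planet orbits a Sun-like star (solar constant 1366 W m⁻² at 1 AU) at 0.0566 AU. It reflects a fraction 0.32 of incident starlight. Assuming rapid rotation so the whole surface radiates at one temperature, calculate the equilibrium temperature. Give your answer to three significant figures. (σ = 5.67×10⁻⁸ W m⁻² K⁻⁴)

Flux at 0.0566 AU: S = 1366/0.0566² = 4.26×10⁵ W m⁻².
Energy balance: absorbed = emitted ⇒ πR²·S(1−A) = 4πR²·σT_eq⁴, so T_eq⁴ = S(1−A)/(4σ).
T_eq = [4.26×10⁵ × 0.68 / (4 × 5.67×10⁻⁸)]^(1/4) = (1.28×10¹²)^(1/4) = 1060 K.

T_eq ≈ 1060 K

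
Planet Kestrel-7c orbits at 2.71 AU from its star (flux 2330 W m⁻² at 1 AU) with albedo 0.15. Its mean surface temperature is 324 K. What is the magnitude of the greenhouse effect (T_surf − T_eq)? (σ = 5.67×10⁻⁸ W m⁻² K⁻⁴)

S = 2330/2.71² = 317.3 W m⁻².
T_eq = [S(1−A)/(4σ)]^(1/4) = [317.3×0.85/(4×5.67×10⁻⁸)]^(1/4) = 185.7 K.
ΔT = T_surf − T_eq = 324 − 185.7.

ΔT ≈ 138.3 K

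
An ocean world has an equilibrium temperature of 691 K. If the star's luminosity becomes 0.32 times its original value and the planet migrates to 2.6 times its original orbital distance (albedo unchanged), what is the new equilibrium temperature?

T_eq ∝ L^(1/4) · d^(−1/2).
T′ = 691 × 0.32^(1/4) / 2.6^(1/2) = 322 K.

T_eq ≈ 322 K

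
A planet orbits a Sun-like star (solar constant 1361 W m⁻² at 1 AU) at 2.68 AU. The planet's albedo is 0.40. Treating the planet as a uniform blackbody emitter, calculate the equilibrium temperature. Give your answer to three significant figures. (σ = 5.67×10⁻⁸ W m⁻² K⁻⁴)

T_eq ≈ 150 K

Flux at 2.68 AU: S = 1361/2.68² = 189 W m⁻².
Energy balance: absorbed = emitted ⇒ πR²·S(1−A) = 4πR²·σT_eq⁴, so T_eq⁴ = S(1−A)/(4σ).
T_eq = [189 × 0.60 / (4 × 5.67×10⁻⁸)]^(1/4) = (5.01×10⁸)^(1/4) = 150 K.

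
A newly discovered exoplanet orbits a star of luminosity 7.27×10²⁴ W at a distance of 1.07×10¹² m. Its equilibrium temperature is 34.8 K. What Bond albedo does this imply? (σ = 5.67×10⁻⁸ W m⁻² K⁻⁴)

Flux: S = L/(4πd²) = 7.27×10²⁴/(4π×(1.07×10¹²)²) = 0.505 W m⁻².
From T_eq⁴ = S(1−A)/(4σ): 1−A = 4σT_eq⁴/S.
1−A = 4 × 5.67×10⁻⁸ × (34.8)⁴ / 0.505 = 0.658.

A ≈ 0.34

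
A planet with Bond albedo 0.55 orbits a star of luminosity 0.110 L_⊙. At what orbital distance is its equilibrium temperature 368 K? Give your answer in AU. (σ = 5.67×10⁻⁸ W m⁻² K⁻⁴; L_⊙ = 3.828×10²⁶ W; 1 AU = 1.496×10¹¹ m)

d ≈ 0.127 AU

L = 0.110 × 3.828×10²⁶ = 4.21×10²⁵ W.
From T_eq⁴ = L(1−A)/(16πσd²): d = √[L(1−A)/(16πσT_eq⁴)].
d = √[4.21×10²⁵ × 0.45 / (16π × 5.67×10⁻⁸ × (368)⁴)] = 1.90×10¹⁰ m = 0.127 AU.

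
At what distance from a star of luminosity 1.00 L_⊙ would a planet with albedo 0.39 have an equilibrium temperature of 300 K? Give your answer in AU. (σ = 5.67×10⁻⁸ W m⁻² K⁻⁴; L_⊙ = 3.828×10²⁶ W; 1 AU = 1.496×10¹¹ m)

d ≈ 0.672 AU

L = 1.00 × 3.828×10²⁶ = 3.83×10²⁶ W.
From T_eq⁴ = L(1−A)/(16πσd²): d = √[L(1−A)/(16πσT_eq⁴)].
d = √[3.83×10²⁶ × 0.61 / (16π × 5.67×10⁻⁸ × (300)⁴)] = 1.01×10¹¹ m = 0.672 AU.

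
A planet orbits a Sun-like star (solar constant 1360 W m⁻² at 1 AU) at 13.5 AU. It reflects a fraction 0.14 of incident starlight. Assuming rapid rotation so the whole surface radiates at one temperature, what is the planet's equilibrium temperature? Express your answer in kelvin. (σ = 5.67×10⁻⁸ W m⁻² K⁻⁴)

Flux at 13.5 AU: S = 1360/13.5² = 7.46 W m⁻².
Energy balance: absorbed = emitted ⇒ πR²·S(1−A) = 4πR²·σT_eq⁴, so T_eq⁴ = S(1−A)/(4σ).
T_eq = [7.46 × 0.86 / (4 × 5.67×10⁻⁸)]^(1/4) = (2.83×10⁷)^(1/4) = 72.9 K.

T_eq ≈ 72.9 K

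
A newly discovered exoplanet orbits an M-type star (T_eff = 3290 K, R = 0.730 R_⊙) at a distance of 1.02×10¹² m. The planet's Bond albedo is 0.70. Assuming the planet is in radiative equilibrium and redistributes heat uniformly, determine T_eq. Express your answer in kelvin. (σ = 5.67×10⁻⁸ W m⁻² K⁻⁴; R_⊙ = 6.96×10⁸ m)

T_eq ≈ 38.4 K

R_⋆ = 0.730 × 6.96×10⁸ = 5.08×10⁸ m.
L = 4πR_⋆²σT_⋆⁴ = 4π(5.08×10⁸)² × 5.67×10⁻⁸ × (3290)⁴ = 2.15×10²⁵ W.
S = L/(4πd²) = 1.65 W m⁻².
Energy balance: absorbed = emitted ⇒ πR²·S(1−A) = 4πR²·σT_eq⁴, so T_eq⁴ = S(1−A)/(4σ).
T_eq = [1.65 × 0.30 / (4 × 5.67×10⁻⁸)]^(1/4) = (2.18×10⁶)^(1/4) = 38.4 K.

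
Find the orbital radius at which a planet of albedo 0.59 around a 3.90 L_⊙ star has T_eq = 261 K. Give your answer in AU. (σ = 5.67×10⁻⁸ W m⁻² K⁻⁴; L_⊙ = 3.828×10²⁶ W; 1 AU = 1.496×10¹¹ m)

d ≈ 1.44 AU

L = 3.90 × 3.828×10²⁶ = 1.49×10²⁷ W.
From T_eq⁴ = L(1−A)/(16πσd²): d = √[L(1−A)/(16πσT_eq⁴)].
d = √[1.49×10²⁷ × 0.41 / (16π × 5.67×10⁻⁸ × (261)⁴)] = 2.15×10¹¹ m = 1.44 AU.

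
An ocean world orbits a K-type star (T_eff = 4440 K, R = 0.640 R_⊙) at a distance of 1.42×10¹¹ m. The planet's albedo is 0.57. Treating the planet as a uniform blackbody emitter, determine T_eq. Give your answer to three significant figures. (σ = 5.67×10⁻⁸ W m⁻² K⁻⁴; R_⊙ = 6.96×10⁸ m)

R_⋆ = 0.640 × 6.96×10⁸ = 4.45×10⁸ m.
L = 4πR_⋆²σT_⋆⁴ = 4π(4.45×10⁸)² × 5.67×10⁻⁸ × (4440)⁴ = 5.49×10²⁵ W.
S = L/(4πd²) = 217 W m⁻².
Energy balance: absorbed = emitted ⇒ πR²·S(1−A) = 4πR²·σT_eq⁴, so T_eq⁴ = S(1−A)/(4σ).
T_eq = [217 × 0.43 / (4 × 5.67×10⁻⁸)]^(1/4) = (4.11×10⁸)^(1/4) = 142 K.

T_eq ≈ 142 K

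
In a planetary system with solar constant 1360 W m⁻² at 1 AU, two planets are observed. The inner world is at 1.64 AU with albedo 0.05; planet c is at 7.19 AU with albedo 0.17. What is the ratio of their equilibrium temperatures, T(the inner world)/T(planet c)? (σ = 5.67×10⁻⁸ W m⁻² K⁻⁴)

T₁/T₂ ≈ 2.166

T_eq = [S₀(1−A)/(4σd²)]^(1/4), so T ∝ (1−A)^(1/4) / √d.
T₁ = [1360×0.95/(4×5.67×10⁻⁸×1.64²)]^(1/4) = 214.53 K.
T₂ = [1360×0.83/(4×5.67×10⁻⁸×7.19²)]^(1/4) = 99.06 K.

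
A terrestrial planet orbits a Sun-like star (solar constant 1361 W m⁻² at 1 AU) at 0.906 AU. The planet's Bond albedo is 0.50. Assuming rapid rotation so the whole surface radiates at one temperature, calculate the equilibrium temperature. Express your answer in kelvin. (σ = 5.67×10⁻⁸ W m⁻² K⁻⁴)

T_eq ≈ 246 K

Flux at 0.906 AU: S = 1361/0.906² = 1660 W m⁻².
Energy balance: absorbed = emitted ⇒ πR²·S(1−A) = 4πR²·σT_eq⁴, so T_eq⁴ = S(1−A)/(4σ).
T_eq = [1660 × 0.50 / (4 × 5.67×10⁻⁸)]^(1/4) = (3.66×10⁹)^(1/4) = 246 K.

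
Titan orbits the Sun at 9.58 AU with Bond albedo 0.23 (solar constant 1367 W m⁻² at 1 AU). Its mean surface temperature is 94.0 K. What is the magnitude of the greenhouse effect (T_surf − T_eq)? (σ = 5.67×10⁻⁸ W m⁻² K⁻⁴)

ΔT ≈ 9.7 K

S = 1367/9.58² = 14.89 W m⁻².
T_eq = [S(1−A)/(4σ)]^(1/4) = [14.89×0.77/(4×5.67×10⁻⁸)]^(1/4) = 84.3 K.
ΔT = T_surf − T_eq = 94 − 84.3.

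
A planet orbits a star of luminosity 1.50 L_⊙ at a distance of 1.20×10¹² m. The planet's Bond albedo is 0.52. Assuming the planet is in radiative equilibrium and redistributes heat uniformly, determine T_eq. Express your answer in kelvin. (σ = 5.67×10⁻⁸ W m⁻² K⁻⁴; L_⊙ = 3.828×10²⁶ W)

L = 1.50 × 3.828×10²⁶ = 5.74×10²⁶ W.
Flux: S = L/(4πd²) = 5.74×10²⁶/(4π×(1.20×10¹²)²) = 31.7 W m⁻².
Energy balance: absorbed = emitted ⇒ πR²·S(1−A) = 4πR²·σT_eq⁴, so T_eq⁴ = S(1−A)/(4σ).
T_eq = [31.7 × 0.48 / (4 × 5.67×10⁻⁸)]^(1/4) = (6.72×10⁷)^(1/4) = 90.5 K.

T_eq ≈ 90.5 K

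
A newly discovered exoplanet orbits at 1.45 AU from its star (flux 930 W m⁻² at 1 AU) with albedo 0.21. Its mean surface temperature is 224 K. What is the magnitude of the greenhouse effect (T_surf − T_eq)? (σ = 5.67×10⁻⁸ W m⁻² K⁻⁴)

ΔT ≈ 25.9 K

S = 930/1.45² = 442.3 W m⁻².
T_eq = [S(1−A)/(4σ)]^(1/4) = [442.3×0.79/(4×5.67×10⁻⁸)]^(1/4) = 198.1 K.
ΔT = T_surf − T_eq = 224 − 198.1.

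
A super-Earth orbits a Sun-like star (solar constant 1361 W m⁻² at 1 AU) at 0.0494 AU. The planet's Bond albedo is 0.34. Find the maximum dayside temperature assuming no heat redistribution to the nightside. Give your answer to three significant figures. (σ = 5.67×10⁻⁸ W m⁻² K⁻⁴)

T_ss ≈ 1600 K

Flux at 0.0494 AU: S = 1361/0.0494² = 5.58×10⁵ W m⁻².
With no redistribution each surface element balances locally: S(1−A) = σT⁴.
T = [5.58×10⁵ × 0.66 / 5.67×10⁻⁸]^(1/4) = (6.49×10¹²)^(1/4) = 1600 K.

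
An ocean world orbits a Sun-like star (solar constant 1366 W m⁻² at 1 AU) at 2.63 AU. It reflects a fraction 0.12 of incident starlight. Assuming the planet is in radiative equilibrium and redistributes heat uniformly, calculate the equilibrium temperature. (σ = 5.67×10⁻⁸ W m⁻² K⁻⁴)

Flux at 2.63 AU: S = 1366/2.63² = 197 W m⁻².
Energy balance: absorbed = emitted ⇒ πR²·S(1−A) = 4πR²·σT_eq⁴, so T_eq⁴ = S(1−A)/(4σ).
T_eq = [197 × 0.88 / (4 × 5.67×10⁻⁸)]^(1/4) = (7.66×10⁸)^(1/4) = 166 K.

T_eq ≈ 166 K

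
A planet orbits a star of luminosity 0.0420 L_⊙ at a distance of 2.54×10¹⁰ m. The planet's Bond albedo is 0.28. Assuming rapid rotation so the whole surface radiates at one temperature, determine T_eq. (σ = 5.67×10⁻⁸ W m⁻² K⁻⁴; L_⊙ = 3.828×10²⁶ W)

L = 0.0420 × 3.828×10²⁶ = 1.61×10²⁵ W.
Flux: S = L/(4πd²) = 1.61×10²⁵/(4π×(2.54×10¹⁰)²) = 1980 W m⁻².
Energy balance: absorbed = emitted ⇒ πR²·S(1−A) = 4πR²·σT_eq⁴, so T_eq⁴ = S(1−A)/(4σ).
T_eq = [1980 × 0.72 / (4 × 5.67×10⁻⁸)]^(1/4) = (6.30×10⁹)^(1/4) = 282 K.

T_eq ≈ 282 K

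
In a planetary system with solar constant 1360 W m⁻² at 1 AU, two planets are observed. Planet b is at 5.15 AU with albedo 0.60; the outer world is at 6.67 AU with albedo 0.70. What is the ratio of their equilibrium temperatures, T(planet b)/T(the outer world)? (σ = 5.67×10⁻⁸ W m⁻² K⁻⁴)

T₁/T₂ ≈ 1.223

T_eq = [S₀(1−A)/(4σd²)]^(1/4), so T ∝ (1−A)^(1/4) / √d.
T₁ = [1360×0.40/(4×5.67×10⁻⁸×5.15²)]^(1/4) = 97.52 K.
T₂ = [1360×0.30/(4×5.67×10⁻⁸×6.67²)]^(1/4) = 79.74 K.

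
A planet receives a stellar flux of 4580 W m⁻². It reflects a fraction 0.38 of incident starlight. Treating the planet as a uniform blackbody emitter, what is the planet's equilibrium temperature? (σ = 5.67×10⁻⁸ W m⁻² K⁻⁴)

T_eq ≈ 335 K

Energy balance: absorbed = emitted ⇒ πR²·S(1−A) = 4πR²·σT_eq⁴, so T_eq⁴ = S(1−A)/(4σ).
T_eq = [4580 × 0.62 / (4 × 5.67×10⁻⁸)]^(1/4) = (1.25×10¹⁰)^(1/4) = 335 K.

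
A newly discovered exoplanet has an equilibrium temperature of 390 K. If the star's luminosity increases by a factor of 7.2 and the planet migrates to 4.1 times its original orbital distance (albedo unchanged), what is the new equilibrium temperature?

T_eq ≈ 316 K

T_eq ∝ L^(1/4) · d^(−1/2).
T′ = 390 × 7.2^(1/4) / 4.1^(1/2) = 316 K.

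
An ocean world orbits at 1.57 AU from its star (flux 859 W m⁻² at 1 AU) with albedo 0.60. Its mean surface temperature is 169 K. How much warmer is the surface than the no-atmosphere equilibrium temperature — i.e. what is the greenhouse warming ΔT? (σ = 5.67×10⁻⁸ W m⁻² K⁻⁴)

ΔT ≈ 11.5 K

S = 859/1.57² = 348.5 W m⁻².
T_eq = [S(1−A)/(4σ)]^(1/4) = [348.5×0.40/(4×5.67×10⁻⁸)]^(1/4) = 157.5 K.
ΔT = T_surf − T_eq = 169 − 157.5.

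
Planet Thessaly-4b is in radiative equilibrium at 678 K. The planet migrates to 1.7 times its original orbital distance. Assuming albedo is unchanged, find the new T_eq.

T_eq ∝ L^(1/4) · d^(−1/2).
T′ = 678 / 1.7^(1/2) = 520 K.

T_eq ≈ 520 K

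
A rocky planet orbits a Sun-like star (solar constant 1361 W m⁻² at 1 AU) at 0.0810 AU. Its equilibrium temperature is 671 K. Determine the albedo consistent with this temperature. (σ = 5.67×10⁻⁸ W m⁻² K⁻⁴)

A ≈ 0.78

Flux at 0.0810 AU: S = 1361/0.0810² = 2.07×10⁵ W m⁻².
From T_eq⁴ = S(1−A)/(4σ): 1−A = 4σT_eq⁴/S.
1−A = 4 × 5.67×10⁻⁸ × (671)⁴ / 2.07×10⁵ = 0.222.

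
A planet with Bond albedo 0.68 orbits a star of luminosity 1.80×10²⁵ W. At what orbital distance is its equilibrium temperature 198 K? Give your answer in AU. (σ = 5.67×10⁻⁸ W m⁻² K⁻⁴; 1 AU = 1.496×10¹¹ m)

From T_eq⁴ = L(1−A)/(16πσd²): d = √[L(1−A)/(16πσT_eq⁴)].
d = √[1.80×10²⁵ × 0.32 / (16π × 5.67×10⁻⁸ × (198)⁴)] = 3.63×10¹⁰ m = 0.242 AU.

d ≈ 0.242 AU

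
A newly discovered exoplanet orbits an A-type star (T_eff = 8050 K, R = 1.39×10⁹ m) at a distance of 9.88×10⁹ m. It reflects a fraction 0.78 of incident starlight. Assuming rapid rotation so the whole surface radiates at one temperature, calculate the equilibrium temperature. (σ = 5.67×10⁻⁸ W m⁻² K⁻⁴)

L = 4πR_⋆²σT_⋆⁴ = 4π(1.39×10⁹)² × 5.67×10⁻⁸ × (8050)⁴ = 5.78×10²⁷ W.
S = L/(4πd²) = 4.71×10⁶ W m⁻².
Energy balance: absorbed = emitted ⇒ πR²·S(1−A) = 4πR²·σT_eq⁴, so T_eq⁴ = S(1−A)/(4σ).
T_eq = [4.71×10⁶ × 0.22 / (4 × 5.67×10⁻⁸)]^(1/4) = (4.57×10¹²)^(1/4) = 1460 K.

T_eq ≈ 1460 K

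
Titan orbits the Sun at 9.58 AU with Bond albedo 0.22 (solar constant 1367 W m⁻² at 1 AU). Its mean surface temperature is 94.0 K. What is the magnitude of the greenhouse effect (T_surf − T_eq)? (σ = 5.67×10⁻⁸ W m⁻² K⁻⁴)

ΔT ≈ 9.4 K

S = 1367/9.58² = 14.89 W m⁻².
T_eq = [S(1−A)/(4σ)]^(1/4) = [14.89×0.78/(4×5.67×10⁻⁸)]^(1/4) = 84.6 K.
ΔT = T_surf − T_eq = 94 − 84.6.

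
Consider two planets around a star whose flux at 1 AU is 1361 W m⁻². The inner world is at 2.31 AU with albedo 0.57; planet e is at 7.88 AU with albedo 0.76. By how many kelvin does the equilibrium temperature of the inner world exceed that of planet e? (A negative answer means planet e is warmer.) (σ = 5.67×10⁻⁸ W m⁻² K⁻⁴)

ΔT ≈ 78.9 K

T_eq = [S₀(1−A)/(4σd²)]^(1/4), so T ∝ (1−A)^(1/4) / √d.
T₁ = [1361×0.43/(4×5.67×10⁻⁸×2.31²)]^(1/4) = 148.29 K.
T₂ = [1361×0.24/(4×5.67×10⁻⁸×7.88²)]^(1/4) = 69.40 K.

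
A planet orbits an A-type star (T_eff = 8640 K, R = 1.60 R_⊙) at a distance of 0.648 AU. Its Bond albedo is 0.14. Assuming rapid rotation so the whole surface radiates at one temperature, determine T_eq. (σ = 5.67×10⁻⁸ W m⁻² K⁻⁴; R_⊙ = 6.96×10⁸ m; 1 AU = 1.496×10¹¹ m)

R_⋆ = 1.60 × 6.96×10⁸ = 1.11×10⁹ m.
d = 0.648 AU = 9.69×10¹⁰ m.
L = 4πR_⋆²σT_⋆⁴ = 4π(1.11×10⁹)² × 5.67×10⁻⁸ × (8640)⁴ = 4.92×10²⁷ W.
S = L/(4πd²) = 4.17×10⁴ W m⁻².
Energy balance: absorbed = emitted ⇒ πR²·S(1−A) = 4πR²·σT_eq⁴, so T_eq⁴ = S(1−A)/(4σ).
T_eq = [4.17×10⁴ × 0.86 / (4 × 5.67×10⁻⁸)]^(1/4) = (1.58×10¹¹)^(1/4) = 631 K.

T_eq ≈ 631 K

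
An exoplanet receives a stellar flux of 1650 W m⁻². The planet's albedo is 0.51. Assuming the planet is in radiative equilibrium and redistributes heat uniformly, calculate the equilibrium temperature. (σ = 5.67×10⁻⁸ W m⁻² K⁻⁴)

Energy balance: absorbed = emitted ⇒ πR²·S(1−A) = 4πR²·σT_eq⁴, so T_eq⁴ = S(1−A)/(4σ).
T_eq = [1650 × 0.49 / (4 × 5.67×10⁻⁸)]^(1/4) = (3.56×10⁹)^(1/4) = 244 K.

T_eq ≈ 244 K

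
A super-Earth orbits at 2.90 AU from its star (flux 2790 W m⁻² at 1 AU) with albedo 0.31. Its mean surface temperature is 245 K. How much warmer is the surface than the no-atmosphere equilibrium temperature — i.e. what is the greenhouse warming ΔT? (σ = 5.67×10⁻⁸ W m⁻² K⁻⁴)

S = 2790/2.90² = 331.7 W m⁻².
T_eq = [S(1−A)/(4σ)]^(1/4) = [331.7×0.69/(4×5.67×10⁻⁸)]^(1/4) = 178.2 K.
ΔT = T_surf − T_eq = 245 − 178.2.

ΔT ≈ 66.8 K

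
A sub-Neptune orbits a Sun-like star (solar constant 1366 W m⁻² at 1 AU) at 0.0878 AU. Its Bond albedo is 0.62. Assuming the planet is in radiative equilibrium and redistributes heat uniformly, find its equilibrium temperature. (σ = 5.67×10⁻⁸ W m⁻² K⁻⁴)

T_eq ≈ 738 K

Flux at 0.0878 AU: S = 1366/0.0878² = 1.77×10⁵ W m⁻².
Energy balance: absorbed = emitted ⇒ πR²·S(1−A) = 4πR²·σT_eq⁴, so T_eq⁴ = S(1−A)/(4σ).
T_eq = [1.77×10⁵ × 0.38 / (4 × 5.67×10⁻⁸)]^(1/4) = (2.97×10¹¹)^(1/4) = 738 K.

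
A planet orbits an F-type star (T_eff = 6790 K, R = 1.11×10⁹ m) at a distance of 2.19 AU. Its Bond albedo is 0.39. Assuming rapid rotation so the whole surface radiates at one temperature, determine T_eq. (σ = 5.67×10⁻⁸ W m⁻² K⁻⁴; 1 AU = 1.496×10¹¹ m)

T_eq ≈ 247 K

d = 2.19 AU = 3.28×10¹¹ m.
L = 4πR_⋆²σT_⋆⁴ = 4π(1.11×10⁹)² × 5.67×10⁻⁸ × (6790)⁴ = 1.87×10²⁷ W.
S = L/(4πd²) = 1380 W m⁻².
Energy balance: absorbed = emitted ⇒ πR²·S(1−A) = 4πR²·σT_eq⁴, so T_eq⁴ = S(1−A)/(4σ).
T_eq = [1380 × 0.61 / (4 × 5.67×10⁻⁸)]^(1/4) = (3.72×10⁹)^(1/4) = 247 K.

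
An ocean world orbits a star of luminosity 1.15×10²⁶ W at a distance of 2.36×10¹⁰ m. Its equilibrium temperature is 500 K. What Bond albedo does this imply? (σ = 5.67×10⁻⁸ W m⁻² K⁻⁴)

Flux: S = L/(4πd²) = 1.15×10²⁶/(4π×(2.36×10¹⁰)²) = 1.64×10⁴ W m⁻².
From T_eq⁴ = S(1−A)/(4σ): 1−A = 4σT_eq⁴/S.
1−A = 4 × 5.67×10⁻⁸ × (500)⁴ / 1.64×10⁴ = 0.863.

A ≈ 0.14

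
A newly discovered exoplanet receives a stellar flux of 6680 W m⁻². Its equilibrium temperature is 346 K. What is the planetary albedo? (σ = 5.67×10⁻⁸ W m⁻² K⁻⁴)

A ≈ 0.51

From T_eq⁴ = S(1−A)/(4σ): 1−A = 4σT_eq⁴/S.
1−A = 4 × 5.67×10⁻⁸ × (346)⁴ / 6680 = 0.487.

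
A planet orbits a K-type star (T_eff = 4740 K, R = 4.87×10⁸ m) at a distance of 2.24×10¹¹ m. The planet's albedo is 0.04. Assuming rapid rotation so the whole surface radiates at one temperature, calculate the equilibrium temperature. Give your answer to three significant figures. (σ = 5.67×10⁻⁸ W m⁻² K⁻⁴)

T_eq ≈ 155 K

L = 4πR_⋆²σT_⋆⁴ = 4π(4.87×10⁸)² × 5.67×10⁻⁸ × (4740)⁴ = 8.53×10²⁵ W.
S = L/(4πd²) = 135 W m⁻².
Energy balance: absorbed = emitted ⇒ πR²·S(1−A) = 4πR²·σT_eq⁴, so T_eq⁴ = S(1−A)/(4σ).
T_eq = [135 × 0.96 / (4 × 5.67×10⁻⁸)]^(1/4) = (5.73×10⁸)^(1/4) = 155 K.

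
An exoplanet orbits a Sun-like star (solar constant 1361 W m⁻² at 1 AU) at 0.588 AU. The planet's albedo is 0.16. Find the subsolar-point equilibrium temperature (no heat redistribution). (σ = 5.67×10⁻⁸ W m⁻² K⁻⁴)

T_ss ≈ 491 K

Flux at 0.588 AU: S = 1361/0.588² = 3940 W m⁻².
At the subsolar point the surface absorbs S(1−A) and emits σT⁴ per unit area — no factor of 4, since only the local patch is in balance.
T = [3940 × 0.84 / 5.67×10⁻⁸]^(1/4) = (5.83×10¹⁰)^(1/4) = 491 K.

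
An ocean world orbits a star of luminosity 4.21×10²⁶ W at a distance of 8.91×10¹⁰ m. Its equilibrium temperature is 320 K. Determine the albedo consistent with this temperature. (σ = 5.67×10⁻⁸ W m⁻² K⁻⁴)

A ≈ 0.44

Flux: S = L/(4πd²) = 4.21×10²⁶/(4π×(8.91×10¹⁰)²) = 4220 W m⁻².
From T_eq⁴ = S(1−A)/(4σ): 1−A = 4σT_eq⁴/S.
1−A = 4 × 5.67×10⁻⁸ × (320)⁴ / 4220 = 0.564.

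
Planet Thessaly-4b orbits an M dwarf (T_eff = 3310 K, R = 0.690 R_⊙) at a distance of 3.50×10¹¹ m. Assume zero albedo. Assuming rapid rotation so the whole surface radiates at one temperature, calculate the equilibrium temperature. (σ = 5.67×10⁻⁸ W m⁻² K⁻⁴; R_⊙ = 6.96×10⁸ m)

T_eq ≈ 86.7 K

R_⋆ = 0.690 × 6.96×10⁸ = 4.80×10⁸ m.
L = 4πR_⋆²σT_⋆⁴ = 4π(4.80×10⁸)² × 5.67×10⁻⁸ × (3310)⁴ = 1.97×10²⁵ W.
S = L/(4πd²) = 12.8 W m⁻².
Energy balance: absorbed = emitted ⇒ πR²·S(1−A) = 4πR²·σT_eq⁴, so T_eq⁴ = S(1−A)/(4σ).
T_eq = [12.8 × 1.00 / (4 × 5.67×10⁻⁸)]^(1/4) = (5.65×10⁷)^(1/4) = 86.7 K.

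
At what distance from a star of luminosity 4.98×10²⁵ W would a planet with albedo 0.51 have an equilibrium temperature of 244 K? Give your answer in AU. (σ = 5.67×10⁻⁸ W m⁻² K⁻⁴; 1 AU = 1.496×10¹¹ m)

d ≈ 0.329 AU

From T_eq⁴ = L(1−A)/(16πσd²): d = √[L(1−A)/(16πσT_eq⁴)].
d = √[4.98×10²⁵ × 0.49 / (16π × 5.67×10⁻⁸ × (244)⁴)] = 4.91×10¹⁰ m = 0.329 AU.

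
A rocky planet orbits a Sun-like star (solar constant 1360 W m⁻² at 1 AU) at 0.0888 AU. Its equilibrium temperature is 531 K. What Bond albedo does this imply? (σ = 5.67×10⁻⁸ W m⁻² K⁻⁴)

Flux at 0.0888 AU: S = 1360/0.0888² = 1.72×10⁵ W m⁻².
From T_eq⁴ = S(1−A)/(4σ): 1−A = 4σT_eq⁴/S.
1−A = 4 × 5.67×10⁻⁸ × (531)⁴ / 1.72×10⁵ = 0.105.

A ≈ 0.90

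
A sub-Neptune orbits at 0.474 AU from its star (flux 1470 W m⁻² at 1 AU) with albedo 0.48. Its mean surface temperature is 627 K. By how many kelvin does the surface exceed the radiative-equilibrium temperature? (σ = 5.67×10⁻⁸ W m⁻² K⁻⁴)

S = 1470/0.474² = 6543 W m⁻².
T_eq = [S(1−A)/(4σ)]^(1/4) = [6543×0.52/(4×5.67×10⁻⁸)]^(1/4) = 350.0 K.
ΔT = T_surf − T_eq = 627 − 350.0.

ΔT ≈ 277.0 K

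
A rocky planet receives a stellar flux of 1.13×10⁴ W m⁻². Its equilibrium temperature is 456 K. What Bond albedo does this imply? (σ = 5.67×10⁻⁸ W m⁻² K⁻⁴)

From T_eq⁴ = S(1−A)/(4σ): 1−A = 4σT_eq⁴/S.
1−A = 4 × 5.67×10⁻⁸ × (456)⁴ / 1.13×10⁴ = 0.868.

A ≈ 0.13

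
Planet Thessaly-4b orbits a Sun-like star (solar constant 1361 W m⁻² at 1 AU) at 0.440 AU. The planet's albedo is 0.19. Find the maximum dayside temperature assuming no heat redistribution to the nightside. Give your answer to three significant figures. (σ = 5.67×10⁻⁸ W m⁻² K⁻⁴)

T_ss ≈ 563 K

Flux at 0.440 AU: S = 1361/0.440² = 7030 W m⁻².
With no redistribution each surface element balances locally: S(1−A) = σT⁴.
T = [7030 × 0.81 / 5.67×10⁻⁸]^(1/4) = (1.00×10¹¹)^(1/4) = 563 K.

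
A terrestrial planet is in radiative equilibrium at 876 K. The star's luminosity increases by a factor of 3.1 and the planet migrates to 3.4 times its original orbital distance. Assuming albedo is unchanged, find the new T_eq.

T_eq ∝ L^(1/4) · d^(−1/2).
T′ = 876 × 3.1^(1/4) / 3.4^(1/2) = 630 K.

T_eq ≈ 630 K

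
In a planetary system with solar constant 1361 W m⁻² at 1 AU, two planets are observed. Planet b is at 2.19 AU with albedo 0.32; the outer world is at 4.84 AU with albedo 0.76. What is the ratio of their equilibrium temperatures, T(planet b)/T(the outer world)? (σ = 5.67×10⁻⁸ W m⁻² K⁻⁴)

T₁/T₂ ≈ 1.929

T_eq = [S₀(1−A)/(4σd²)]^(1/4), so T ∝ (1−A)^(1/4) / √d.
T₁ = [1361×0.68/(4×5.67×10⁻⁸×2.19²)]^(1/4) = 170.79 K.
T₂ = [1361×0.24/(4×5.67×10⁻⁸×4.84²)]^(1/4) = 88.55 K.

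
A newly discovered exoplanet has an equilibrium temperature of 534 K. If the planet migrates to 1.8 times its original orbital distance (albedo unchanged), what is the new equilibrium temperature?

T_eq ∝ L^(1/4) · d^(−1/2).
T′ = 534 / 1.8^(1/2) = 398 K.

T_eq ≈ 398 K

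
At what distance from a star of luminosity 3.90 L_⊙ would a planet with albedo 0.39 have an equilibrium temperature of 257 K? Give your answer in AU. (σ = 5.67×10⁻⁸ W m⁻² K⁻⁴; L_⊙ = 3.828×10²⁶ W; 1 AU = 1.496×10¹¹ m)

L = 3.90 × 3.828×10²⁶ = 1.49×10²⁷ W.
From T_eq⁴ = L(1−A)/(16πσd²): d = √[L(1−A)/(16πσT_eq⁴)].
d = √[1.49×10²⁷ × 0.61 / (16π × 5.67×10⁻⁸ × (257)⁴)] = 2.71×10¹¹ m = 1.81 AU.

d ≈ 1.81 AU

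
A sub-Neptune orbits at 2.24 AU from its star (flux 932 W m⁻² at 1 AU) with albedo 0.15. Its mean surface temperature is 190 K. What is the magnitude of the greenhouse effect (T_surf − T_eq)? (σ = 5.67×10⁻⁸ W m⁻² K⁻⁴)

S = 932/2.24² = 185.7 W m⁻².
T_eq = [S(1−A)/(4σ)]^(1/4) = [185.7×0.85/(4×5.67×10⁻⁸)]^(1/4) = 162.4 K.
ΔT = T_surf − T_eq = 190 − 162.4.

ΔT ≈ 27.6 K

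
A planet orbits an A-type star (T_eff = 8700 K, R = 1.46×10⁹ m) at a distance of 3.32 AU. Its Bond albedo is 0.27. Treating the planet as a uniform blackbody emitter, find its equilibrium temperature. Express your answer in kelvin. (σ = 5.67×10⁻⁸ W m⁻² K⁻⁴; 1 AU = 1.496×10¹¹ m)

T_eq ≈ 308 K

d = 3.32 AU = 4.97×10¹¹ m.
L = 4πR_⋆²σT_⋆⁴ = 4π(1.46×10⁹)² × 5.67×10⁻⁸ × (8700)⁴ = 8.70×10²⁷ W.
S = L/(4πd²) = 2810 W m⁻².
Energy balance: absorbed = emitted ⇒ πR²·S(1−A) = 4πR²·σT_eq⁴, so T_eq⁴ = S(1−A)/(4σ).
T_eq = [2810 × 0.73 / (4 × 5.67×10⁻⁸)]^(1/4) = (9.03×10⁹)^(1/4) = 308 K.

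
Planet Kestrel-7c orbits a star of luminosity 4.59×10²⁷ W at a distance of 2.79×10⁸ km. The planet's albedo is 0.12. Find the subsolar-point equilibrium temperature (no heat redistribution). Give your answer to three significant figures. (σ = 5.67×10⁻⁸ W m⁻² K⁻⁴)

d = 2.79×10⁸ km = 2.79×10¹¹ m.
Flux: S = L/(4πd²) = 4.59×10²⁷/(4π×(2.79×10¹¹)²) = 4690 W m⁻².
At the subsolar point the surface absorbs S(1−A) and emits σT⁴ per unit area — no factor of 4, since only the local patch is in balance.
T = [4690 × 0.88 / 5.67×10⁻⁸]^(1/4) = (7.28×10¹⁰)^(1/4) = 519 K.

T_ss ≈ 519 K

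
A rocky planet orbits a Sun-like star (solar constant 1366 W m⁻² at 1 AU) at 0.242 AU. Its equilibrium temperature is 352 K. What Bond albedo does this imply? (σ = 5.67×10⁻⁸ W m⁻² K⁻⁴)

A ≈ 0.85

Flux at 0.242 AU: S = 1366/0.242² = 2.33×10⁴ W m⁻².
From T_eq⁴ = S(1−A)/(4σ): 1−A = 4σT_eq⁴/S.
1−A = 4 × 5.67×10⁻⁸ × (352)⁴ / 2.33×10⁴ = 0.149.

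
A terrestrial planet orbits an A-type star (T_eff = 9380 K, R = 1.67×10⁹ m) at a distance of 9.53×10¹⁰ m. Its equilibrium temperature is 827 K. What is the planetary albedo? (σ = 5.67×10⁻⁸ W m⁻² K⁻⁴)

L = 4πR_⋆²σT_⋆⁴ = 4π(1.67×10⁹)² × 5.67×10⁻⁸ × (9380)⁴ = 1.54×10²⁸ W.
S = L/(4πd²) = 1.35×10⁵ W m⁻².
From T_eq⁴ = S(1−A)/(4σ): 1−A = 4σT_eq⁴/S.
1−A = 4 × 5.67×10⁻⁸ × (827)⁴ / 1.35×10⁵ = 0.787.

A ≈ 0.21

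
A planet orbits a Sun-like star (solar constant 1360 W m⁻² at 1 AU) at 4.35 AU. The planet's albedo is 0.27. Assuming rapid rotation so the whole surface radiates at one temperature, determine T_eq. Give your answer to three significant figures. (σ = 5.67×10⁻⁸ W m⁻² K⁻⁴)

Flux at 4.35 AU: S = 1360/4.35² = 71.9 W m⁻².
Energy balance: absorbed = emitted ⇒ πR²·S(1−A) = 4πR²·σT_eq⁴, so T_eq⁴ = S(1−A)/(4σ).
T_eq = [71.9 × 0.73 / (4 × 5.67×10⁻⁸)]^(1/4) = (2.31×10⁸)^(1/4) = 123 K.

T_eq ≈ 123 K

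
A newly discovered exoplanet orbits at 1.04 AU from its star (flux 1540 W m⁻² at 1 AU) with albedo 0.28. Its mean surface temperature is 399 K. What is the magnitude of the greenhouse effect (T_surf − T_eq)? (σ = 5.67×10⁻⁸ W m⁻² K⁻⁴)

S = 1540/1.04² = 1424 W m⁻².
T_eq = [S(1−A)/(4σ)]^(1/4) = [1424×0.72/(4×5.67×10⁻⁸)]^(1/4) = 259.3 K.
ΔT = T_surf − T_eq = 399 − 259.3.

ΔT ≈ 139.7 K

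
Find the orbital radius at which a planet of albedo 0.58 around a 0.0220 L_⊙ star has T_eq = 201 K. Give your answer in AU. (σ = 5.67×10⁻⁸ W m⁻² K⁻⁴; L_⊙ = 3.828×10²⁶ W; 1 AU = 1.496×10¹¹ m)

L = 0.0220 × 3.828×10²⁶ = 8.42×10²⁴ W.
From T_eq⁴ = L(1−A)/(16πσd²): d = √[L(1−A)/(16πσT_eq⁴)].
d = √[8.42×10²⁴ × 0.42 / (16π × 5.67×10⁻⁸ × (201)⁴)] = 2.76×10¹⁰ m = 0.184 AU.

d ≈ 0.184 AU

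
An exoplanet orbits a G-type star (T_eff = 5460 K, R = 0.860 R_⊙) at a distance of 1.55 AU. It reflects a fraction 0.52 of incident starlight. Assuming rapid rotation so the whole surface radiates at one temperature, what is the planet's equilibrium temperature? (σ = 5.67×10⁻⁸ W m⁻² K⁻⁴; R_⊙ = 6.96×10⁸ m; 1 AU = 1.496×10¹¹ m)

T_eq ≈ 163 K

R_⋆ = 0.860 × 6.96×10⁸ = 5.99×10⁸ m.
d = 1.55 AU = 2.32×10¹¹ m.
L = 4πR_⋆²σT_⋆⁴ = 4π(5.99×10⁸)² × 5.67×10⁻⁸ × (5460)⁴ = 2.27×10²⁶ W.
S = L/(4πd²) = 336 W m⁻².
Energy balance: absorbed = emitted ⇒ πR²·S(1−A) = 4πR²·σT_eq⁴, so T_eq⁴ = S(1−A)/(4σ).
T_eq = [336 × 0.48 / (4 × 5.67×10⁻⁸)]^(1/4) = (7.11×10⁸)^(1/4) = 163 K.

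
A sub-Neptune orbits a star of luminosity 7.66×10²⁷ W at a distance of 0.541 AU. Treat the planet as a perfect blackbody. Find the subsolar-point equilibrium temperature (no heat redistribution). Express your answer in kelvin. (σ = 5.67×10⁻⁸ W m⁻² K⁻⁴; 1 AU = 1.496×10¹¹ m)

d = 0.541 AU = 8.09×10¹⁰ m.
Flux: S = L/(4πd²) = 7.66×10²⁷/(4π×(8.09×10¹⁰)²) = 9.31×10⁴ W m⁻².
At the subsolar point the surface absorbs S(1−A) and emits σT⁴ per unit area — no factor of 4, since only the local patch is in balance.
T = [9.31×10⁴ × 1.00 / 5.67×10⁻⁸]^(1/4) = (1.64×10¹²)^(1/4) = 1130 K.

T_ss ≈ 1130 K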